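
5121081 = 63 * 81287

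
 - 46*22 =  - 1012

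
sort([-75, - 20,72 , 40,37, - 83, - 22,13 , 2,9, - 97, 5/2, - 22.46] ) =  [ - 97, - 83, - 75 , - 22.46, - 22, - 20,  2,5/2 , 9, 13,37,40,72]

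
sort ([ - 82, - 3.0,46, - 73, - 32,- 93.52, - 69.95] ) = [ - 93.52, - 82, - 73, - 69.95, - 32, - 3.0,46 ] 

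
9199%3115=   2969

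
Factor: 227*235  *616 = 32860520 =2^3* 5^1*7^1*11^1*47^1*227^1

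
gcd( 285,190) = 95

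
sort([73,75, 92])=[73,75, 92]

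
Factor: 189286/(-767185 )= -2^1*5^( - 1 )*31^1*43^1*71^1*153437^( - 1)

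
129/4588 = 129/4588 = 0.03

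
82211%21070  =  19001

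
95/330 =19/66  =  0.29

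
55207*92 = 5079044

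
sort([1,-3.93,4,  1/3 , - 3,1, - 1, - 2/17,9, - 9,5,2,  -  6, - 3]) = [ - 9, - 6, - 3.93, - 3 , -3, - 1  , - 2/17, 1/3,1, 1,2, 4,  5,  9]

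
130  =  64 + 66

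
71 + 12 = 83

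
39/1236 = 13/412 = 0.03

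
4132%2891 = 1241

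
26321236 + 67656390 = 93977626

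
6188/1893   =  6188/1893 = 3.27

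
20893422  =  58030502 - 37137080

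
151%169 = 151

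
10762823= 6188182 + 4574641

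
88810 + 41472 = 130282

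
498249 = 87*5727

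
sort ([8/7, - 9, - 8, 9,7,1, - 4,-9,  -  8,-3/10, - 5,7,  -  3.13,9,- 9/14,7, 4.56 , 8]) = [-9,-9, - 8, - 8 , - 5, - 4, - 3.13, - 9/14, - 3/10,1, 8/7, 4.56, 7, 7, 7  ,  8, 9,9 ]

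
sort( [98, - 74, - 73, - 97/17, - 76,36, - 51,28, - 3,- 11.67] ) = [-76, -74, - 73 , - 51,-11.67, - 97/17,-3, 28, 36, 98 ] 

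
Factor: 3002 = 2^1 * 19^1*79^1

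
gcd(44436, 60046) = 14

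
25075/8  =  3134+3/8 = 3134.38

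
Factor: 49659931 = 67^1*741193^1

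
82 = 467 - 385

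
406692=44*9243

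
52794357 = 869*60753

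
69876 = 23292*3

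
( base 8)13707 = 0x17C7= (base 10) 6087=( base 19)gg7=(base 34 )591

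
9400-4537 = 4863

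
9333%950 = 783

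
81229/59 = 1376+45/59=1376.76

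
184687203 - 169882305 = 14804898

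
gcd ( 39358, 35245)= 1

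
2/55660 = 1/27830= 0.00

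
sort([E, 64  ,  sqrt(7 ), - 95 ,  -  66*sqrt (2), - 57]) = [ - 95, - 66*sqrt( 2 ), - 57, sqrt( 7), E,64 ]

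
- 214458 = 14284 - 228742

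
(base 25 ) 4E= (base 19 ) 60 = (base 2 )1110010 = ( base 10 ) 114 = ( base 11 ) A4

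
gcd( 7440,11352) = 24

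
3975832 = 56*70997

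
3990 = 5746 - 1756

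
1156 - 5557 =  - 4401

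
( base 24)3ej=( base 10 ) 2083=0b100000100011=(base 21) 4F4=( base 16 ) 823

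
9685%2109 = 1249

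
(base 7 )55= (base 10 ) 40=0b101000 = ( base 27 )1d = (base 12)34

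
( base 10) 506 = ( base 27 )ik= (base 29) hd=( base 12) 362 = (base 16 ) 1FA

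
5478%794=714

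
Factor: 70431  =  3^1*17^1*1381^1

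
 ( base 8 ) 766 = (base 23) LJ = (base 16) 1F6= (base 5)4002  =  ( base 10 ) 502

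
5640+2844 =8484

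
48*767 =36816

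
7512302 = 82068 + 7430234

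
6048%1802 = 642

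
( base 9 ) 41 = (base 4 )211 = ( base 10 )37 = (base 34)13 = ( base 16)25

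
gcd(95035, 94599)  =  1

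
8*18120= 144960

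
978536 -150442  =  828094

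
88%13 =10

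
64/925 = 64/925 = 0.07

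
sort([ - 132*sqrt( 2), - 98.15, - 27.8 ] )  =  [-132*sqrt ( 2), - 98.15, - 27.8 ]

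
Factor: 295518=2^1*3^1*49253^1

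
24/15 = 8/5 = 1.60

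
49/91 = 7/13 = 0.54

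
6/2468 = 3/1234 = 0.00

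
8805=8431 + 374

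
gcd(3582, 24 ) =6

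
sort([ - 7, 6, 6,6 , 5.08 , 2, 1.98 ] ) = [ - 7,1.98,2,5.08,6 , 6,6]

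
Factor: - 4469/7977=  - 3^( - 1)*41^1*109^1 *2659^( - 1)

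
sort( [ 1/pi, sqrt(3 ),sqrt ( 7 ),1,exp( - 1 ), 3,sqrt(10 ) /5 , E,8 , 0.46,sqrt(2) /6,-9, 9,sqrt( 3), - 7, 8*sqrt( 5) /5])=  [ - 9, - 7 , sqrt( 2)/6,1/pi,  exp(  -  1),  0.46 , sqrt(10) /5 , 1,sqrt(3),sqrt(3 ),  sqrt(7) , E, 3,  8*sqrt(5) /5,8,9] 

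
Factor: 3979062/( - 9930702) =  - 3^1*29^( - 1)*57073^(-1)*221059^1 = -663177/1655117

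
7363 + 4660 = 12023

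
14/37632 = 1/2688 = 0.00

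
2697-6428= -3731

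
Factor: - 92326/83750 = - 689/625 = - 5^( - 4) *13^1 * 53^1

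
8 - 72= - 64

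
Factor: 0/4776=0^1 = 0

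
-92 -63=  - 155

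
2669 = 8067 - 5398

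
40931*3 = 122793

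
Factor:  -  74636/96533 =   -  2^2*37^(-1 ) * 47^1 * 397^1 * 2609^(-1)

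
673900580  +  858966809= 1532867389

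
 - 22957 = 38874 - 61831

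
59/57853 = 59/57853 = 0.00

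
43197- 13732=29465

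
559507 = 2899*193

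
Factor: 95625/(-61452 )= - 10625/6828  =  - 2^( - 2) * 3^( - 1)* 5^4 * 17^1*569^( - 1)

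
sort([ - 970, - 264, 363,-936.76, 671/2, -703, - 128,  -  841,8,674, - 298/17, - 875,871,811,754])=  [ - 970, - 936.76,- 875,-841,  -  703, - 264, - 128, -298/17,8,671/2,363,674,754, 811,  871]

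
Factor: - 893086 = - 2^1* 601^1*743^1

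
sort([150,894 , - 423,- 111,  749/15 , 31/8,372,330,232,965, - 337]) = [ - 423,-337, - 111,31/8,749/15,150,232,330 , 372,  894, 965] 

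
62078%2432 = 1278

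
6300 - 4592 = 1708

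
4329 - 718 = 3611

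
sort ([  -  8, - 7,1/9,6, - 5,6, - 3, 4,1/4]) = [ - 8,  -  7 , - 5, - 3,1/9,1/4,4, 6,6 ] 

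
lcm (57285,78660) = 5270220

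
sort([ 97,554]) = [97, 554 ] 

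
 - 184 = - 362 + 178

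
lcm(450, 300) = 900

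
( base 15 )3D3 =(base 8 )1551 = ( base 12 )609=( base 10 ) 873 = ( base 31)s5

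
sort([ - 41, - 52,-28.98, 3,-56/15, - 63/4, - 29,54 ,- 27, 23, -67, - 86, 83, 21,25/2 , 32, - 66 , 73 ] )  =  [ - 86, - 67, - 66 , - 52, - 41 ,-29, - 28.98, - 27 , - 63/4,-56/15,  3 , 25/2,21,  23,  32 , 54,  73,  83 ]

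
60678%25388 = 9902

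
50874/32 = 25437/16 = 1589.81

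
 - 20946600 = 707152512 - 728099112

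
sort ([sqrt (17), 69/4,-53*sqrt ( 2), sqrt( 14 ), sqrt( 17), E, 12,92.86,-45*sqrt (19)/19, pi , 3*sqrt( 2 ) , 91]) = [ - 53*sqrt ( 2),  -  45*sqrt( 19)/19, E,pi , sqrt(14 ), sqrt(17), sqrt( 17), 3*sqrt(2 ), 12,69/4,  91, 92.86] 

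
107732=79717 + 28015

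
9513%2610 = 1683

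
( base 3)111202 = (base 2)101110011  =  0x173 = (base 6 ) 1415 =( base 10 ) 371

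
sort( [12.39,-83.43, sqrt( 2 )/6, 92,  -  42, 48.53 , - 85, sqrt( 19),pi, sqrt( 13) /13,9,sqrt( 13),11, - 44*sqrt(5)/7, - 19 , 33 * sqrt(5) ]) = [ - 85,  -  83.43, - 42, - 19,-44 * sqrt(5 ) /7 , sqrt(2 ) /6, sqrt(13)/13,pi , sqrt(13),sqrt( 19), 9, 11,12.39, 48.53 , 33*sqrt(5), 92]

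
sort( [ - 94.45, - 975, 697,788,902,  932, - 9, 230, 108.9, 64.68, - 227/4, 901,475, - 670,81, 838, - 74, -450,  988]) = [ - 975, - 670,  -  450, - 94.45,-74,  -  227/4,-9,64.68,81, 108.9,230,475,697,788,838,901,902,932,988]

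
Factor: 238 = 2^1*7^1* 17^1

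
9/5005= 9/5005 = 0.00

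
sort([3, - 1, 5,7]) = [-1, 3, 5, 7]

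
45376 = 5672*8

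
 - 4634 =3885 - 8519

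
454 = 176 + 278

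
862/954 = 431/477 = 0.90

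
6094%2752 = 590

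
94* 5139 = 483066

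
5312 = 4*1328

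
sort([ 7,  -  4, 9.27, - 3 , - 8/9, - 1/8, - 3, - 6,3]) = [ - 6, - 4, - 3, - 3, - 8/9,-1/8, 3 , 7,9.27 ]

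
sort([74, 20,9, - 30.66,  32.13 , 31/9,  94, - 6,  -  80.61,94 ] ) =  [ - 80.61,-30.66, - 6, 31/9, 9, 20,  32.13,74, 94,94]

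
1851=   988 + 863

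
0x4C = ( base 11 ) 6A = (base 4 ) 1030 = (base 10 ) 76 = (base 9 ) 84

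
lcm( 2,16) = 16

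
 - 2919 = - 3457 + 538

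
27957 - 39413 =  -  11456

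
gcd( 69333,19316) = 11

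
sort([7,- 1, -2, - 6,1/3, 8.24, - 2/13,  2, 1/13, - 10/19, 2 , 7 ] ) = [ - 6, -2, - 1, - 10/19,-2/13,1/13,1/3, 2,2,  7,7,8.24]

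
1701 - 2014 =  - 313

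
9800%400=200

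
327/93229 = 327/93229 = 0.00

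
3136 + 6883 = 10019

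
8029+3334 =11363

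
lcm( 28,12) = 84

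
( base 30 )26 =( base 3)2110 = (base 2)1000010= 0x42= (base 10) 66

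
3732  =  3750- 18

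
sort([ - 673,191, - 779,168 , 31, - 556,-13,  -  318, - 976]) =[ - 976, - 779, - 673  ,-556, - 318, - 13, 31,168, 191 ] 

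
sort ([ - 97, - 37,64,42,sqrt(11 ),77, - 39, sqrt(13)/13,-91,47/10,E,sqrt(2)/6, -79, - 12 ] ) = [ - 97  ,-91, - 79, - 39, - 37, - 12,sqrt( 2) /6,sqrt ( 13 ) /13,E, sqrt( 11 ),47/10 , 42,64, 77]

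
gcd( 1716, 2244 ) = 132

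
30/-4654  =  -1 + 2312/2327  =  - 0.01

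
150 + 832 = 982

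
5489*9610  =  52749290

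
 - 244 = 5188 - 5432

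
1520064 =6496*234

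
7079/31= 228 + 11/31  =  228.35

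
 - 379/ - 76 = 4+75/76 = 4.99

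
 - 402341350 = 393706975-796048325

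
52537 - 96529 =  - 43992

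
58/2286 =29/1143= 0.03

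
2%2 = 0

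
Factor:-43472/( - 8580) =2^2*3^( - 1)*5^ (-1) * 19^1 = 76/15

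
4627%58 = 45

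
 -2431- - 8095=5664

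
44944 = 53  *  848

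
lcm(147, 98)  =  294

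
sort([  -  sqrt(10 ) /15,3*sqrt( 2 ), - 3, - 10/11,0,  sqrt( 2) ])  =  [ - 3,  -  10/11, - sqrt( 10) /15,0, sqrt( 2), 3*sqrt(2 )]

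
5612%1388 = 60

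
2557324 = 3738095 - 1180771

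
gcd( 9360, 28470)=390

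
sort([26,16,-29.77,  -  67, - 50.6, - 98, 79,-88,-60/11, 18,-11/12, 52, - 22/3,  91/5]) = [  -  98, - 88, - 67,- 50.6,-29.77, -22/3,-60/11, - 11/12, 16, 18,91/5, 26,52, 79 ]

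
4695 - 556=4139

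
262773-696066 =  - 433293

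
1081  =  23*47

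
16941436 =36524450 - 19583014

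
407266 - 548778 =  - 141512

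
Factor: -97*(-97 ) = 97^2  =  9409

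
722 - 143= 579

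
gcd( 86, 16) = 2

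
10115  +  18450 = 28565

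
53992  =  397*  136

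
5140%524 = 424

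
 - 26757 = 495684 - 522441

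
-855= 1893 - 2748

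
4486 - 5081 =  - 595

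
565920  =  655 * 864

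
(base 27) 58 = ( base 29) 4R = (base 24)5N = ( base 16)8f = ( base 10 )143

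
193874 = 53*3658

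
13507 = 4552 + 8955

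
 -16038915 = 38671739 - 54710654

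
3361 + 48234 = 51595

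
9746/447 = 21+ 359/447 = 21.80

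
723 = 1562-839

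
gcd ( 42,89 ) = 1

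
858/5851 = 858/5851 = 0.15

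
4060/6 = 2030/3=676.67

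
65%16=1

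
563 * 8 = 4504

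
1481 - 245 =1236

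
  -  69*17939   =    -  1237791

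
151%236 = 151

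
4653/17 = 4653/17= 273.71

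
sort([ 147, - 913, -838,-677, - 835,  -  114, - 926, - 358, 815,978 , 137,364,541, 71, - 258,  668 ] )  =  [ - 926, - 913 , - 838, - 835 , - 677, - 358, - 258, - 114, 71,137,147,  364,541,668, 815, 978]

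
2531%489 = 86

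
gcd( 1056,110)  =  22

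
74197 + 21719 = 95916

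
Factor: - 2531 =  -2531^1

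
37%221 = 37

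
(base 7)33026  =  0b10000000111100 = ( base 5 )231002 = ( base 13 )39AA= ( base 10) 8252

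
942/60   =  157/10 = 15.70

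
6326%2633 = 1060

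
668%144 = 92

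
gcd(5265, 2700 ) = 135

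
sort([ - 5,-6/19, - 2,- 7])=[ - 7,-5,  -  2, - 6/19]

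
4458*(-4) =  - 17832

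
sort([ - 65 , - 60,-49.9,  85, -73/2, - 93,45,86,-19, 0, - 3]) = [ - 93,-65,-60, - 49.9, - 73/2, - 19, - 3, 0 , 45,85,  86]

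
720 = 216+504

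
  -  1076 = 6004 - 7080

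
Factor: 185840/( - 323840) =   -  101/176 = - 2^( - 4)*11^( - 1 )*101^1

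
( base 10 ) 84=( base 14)60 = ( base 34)2g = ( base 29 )2Q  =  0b1010100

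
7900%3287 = 1326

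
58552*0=0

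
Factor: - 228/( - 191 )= 2^2*3^1*19^1*191^( - 1)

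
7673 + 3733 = 11406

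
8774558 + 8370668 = 17145226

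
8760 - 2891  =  5869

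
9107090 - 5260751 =3846339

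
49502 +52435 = 101937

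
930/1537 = 930/1537 = 0.61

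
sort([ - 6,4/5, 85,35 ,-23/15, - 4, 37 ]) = [ - 6,-4, - 23/15,4/5,35, 37, 85] 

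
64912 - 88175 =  - 23263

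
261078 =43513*6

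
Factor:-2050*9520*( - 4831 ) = 94281796000 = 2^5*5^3*7^1*17^1*41^1*4831^1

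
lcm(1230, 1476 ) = 7380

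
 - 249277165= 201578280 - 450855445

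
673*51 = 34323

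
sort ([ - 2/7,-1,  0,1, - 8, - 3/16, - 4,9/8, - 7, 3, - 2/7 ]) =[ - 8,- 7 , - 4, - 1, - 2/7, - 2/7, - 3/16, 0,1,9/8, 3]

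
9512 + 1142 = 10654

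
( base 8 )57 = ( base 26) 1l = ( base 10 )47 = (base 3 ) 1202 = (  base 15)32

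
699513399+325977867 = 1025491266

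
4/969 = 4/969 = 0.00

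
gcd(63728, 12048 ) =16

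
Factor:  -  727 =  - 727^1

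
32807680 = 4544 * 7220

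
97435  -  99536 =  - 2101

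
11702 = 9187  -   - 2515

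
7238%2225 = 563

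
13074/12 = 1089+1/2 = 1089.50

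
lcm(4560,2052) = 41040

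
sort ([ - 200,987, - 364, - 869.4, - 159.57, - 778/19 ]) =[ - 869.4, - 364 ,  -  200, - 159.57, - 778/19,  987 ] 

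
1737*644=1118628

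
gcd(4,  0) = 4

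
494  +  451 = 945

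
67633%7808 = 5169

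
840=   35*24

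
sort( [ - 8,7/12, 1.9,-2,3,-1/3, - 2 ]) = [- 8,-2, -2, -1/3,  7/12,1.9,3 ]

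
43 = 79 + -36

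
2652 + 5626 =8278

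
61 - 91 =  - 30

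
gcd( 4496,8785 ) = 1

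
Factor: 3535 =5^1 *7^1*101^1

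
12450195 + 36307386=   48757581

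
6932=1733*4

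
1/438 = 1/438 = 0.00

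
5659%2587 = 485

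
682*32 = 21824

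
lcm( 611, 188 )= 2444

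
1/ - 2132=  - 1/2132= - 0.00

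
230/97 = 2 +36/97 = 2.37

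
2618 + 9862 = 12480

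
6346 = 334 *19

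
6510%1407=882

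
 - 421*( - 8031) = 3381051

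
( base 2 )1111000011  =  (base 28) 16b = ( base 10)963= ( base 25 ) 1DD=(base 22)1lh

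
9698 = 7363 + 2335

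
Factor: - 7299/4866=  - 3/2  =  - 2^( - 1) * 3^1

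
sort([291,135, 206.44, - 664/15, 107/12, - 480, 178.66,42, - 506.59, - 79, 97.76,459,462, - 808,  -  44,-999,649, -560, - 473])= [ - 999, - 808, - 560, - 506.59, - 480 ,  -  473,-79, - 664/15 , - 44, 107/12, 42, 97.76, 135, 178.66, 206.44, 291, 459, 462,649 ] 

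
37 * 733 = 27121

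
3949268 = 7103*556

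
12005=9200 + 2805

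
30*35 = 1050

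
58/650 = 29/325= 0.09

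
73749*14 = 1032486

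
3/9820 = 3/9820 = 0.00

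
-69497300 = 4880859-74378159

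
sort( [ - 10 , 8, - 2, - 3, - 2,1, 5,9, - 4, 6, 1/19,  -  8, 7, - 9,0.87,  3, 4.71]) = [ - 10, - 9,-8, - 4 , - 3,-2, - 2,1/19,  0.87, 1, 3,4.71,5, 6, 7, 8, 9 ]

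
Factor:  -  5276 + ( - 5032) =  - 2^2*3^1*859^1 =-  10308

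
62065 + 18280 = 80345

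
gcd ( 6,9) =3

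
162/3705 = 54/1235 = 0.04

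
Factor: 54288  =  2^4  *  3^2*13^1*29^1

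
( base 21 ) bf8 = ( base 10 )5174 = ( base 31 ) 5BS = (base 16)1436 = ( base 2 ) 1010000110110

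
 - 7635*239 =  - 1824765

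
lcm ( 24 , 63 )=504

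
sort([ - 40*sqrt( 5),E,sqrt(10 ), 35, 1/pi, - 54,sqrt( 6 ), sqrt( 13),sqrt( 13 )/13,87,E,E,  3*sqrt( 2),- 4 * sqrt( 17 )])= [- 40 * sqrt( 5), -54, - 4*sqrt ( 17) , sqrt( 13) /13,1/pi , sqrt(6 ), E,E, E, sqrt( 10),  sqrt( 13),  3 * sqrt( 2 ),35,  87 ]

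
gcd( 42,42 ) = 42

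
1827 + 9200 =11027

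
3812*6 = 22872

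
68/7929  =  68/7929 = 0.01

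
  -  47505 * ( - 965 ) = 45842325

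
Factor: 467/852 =2^( - 2 )*3^(- 1)*71^( - 1 )*467^1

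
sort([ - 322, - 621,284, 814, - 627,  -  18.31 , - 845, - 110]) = [ - 845, - 627, - 621, - 322 ,  -  110, - 18.31, 284, 814 ]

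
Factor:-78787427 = -167^1*471781^1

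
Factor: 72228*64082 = 4628514696 = 2^3*3^1*13^1*179^2*463^1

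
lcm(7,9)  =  63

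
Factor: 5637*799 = 3^1*17^1*47^1*1879^1 = 4503963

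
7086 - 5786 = 1300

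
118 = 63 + 55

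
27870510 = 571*48810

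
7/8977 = 7/8977 = 0.00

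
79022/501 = 157+365/501 = 157.73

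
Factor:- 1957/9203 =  - 19^1*103^1 * 9203^ ( - 1 ) 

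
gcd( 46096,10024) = 8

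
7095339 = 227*31257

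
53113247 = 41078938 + 12034309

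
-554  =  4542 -5096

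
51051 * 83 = 4237233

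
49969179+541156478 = 591125657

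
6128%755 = 88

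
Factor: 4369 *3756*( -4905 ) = -80490873420 = - 2^2 *3^3*5^1 *17^1*109^1 * 257^1*313^1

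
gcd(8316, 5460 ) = 84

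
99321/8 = 12415 + 1/8 = 12415.12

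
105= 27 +78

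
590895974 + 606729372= 1197625346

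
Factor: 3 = 3^1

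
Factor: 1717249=23^1 * 197^1*379^1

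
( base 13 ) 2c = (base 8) 46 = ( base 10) 38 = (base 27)1B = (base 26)1c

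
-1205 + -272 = - 1477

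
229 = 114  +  115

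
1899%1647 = 252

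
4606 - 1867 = 2739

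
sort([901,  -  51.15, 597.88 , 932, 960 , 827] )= [ - 51.15,597.88, 827, 901, 932, 960] 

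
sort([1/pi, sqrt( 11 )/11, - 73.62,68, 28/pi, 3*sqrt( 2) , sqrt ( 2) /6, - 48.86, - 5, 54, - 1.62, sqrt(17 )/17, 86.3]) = [ - 73.62, - 48.86, - 5 , - 1.62, sqrt( 2 ) /6,sqrt( 17)/17, sqrt( 11 ) /11, 1/pi , 3*sqrt( 2), 28/pi, 54 , 68 , 86.3 ] 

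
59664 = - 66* ( - 904)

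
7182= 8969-1787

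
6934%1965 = 1039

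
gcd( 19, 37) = 1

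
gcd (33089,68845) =7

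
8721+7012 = 15733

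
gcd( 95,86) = 1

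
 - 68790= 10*( - 6879 ) 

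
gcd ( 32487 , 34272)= 357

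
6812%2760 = 1292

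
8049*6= 48294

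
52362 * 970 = 50791140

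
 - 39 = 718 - 757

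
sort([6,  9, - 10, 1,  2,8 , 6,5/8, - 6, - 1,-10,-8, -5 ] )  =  [-10, - 10, - 8 ,- 6, - 5, - 1,5/8,1,2, 6,6,8,9 ]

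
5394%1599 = 597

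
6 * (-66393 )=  - 398358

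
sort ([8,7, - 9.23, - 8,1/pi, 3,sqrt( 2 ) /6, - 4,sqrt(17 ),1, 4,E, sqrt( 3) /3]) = [  -  9.23,  -  8,-4 , sqrt(2)/6, 1/pi,sqrt( 3)/3, 1 , E,  3 , 4, sqrt(17), 7, 8]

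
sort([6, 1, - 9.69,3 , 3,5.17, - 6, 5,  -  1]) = [  -  9.69,- 6,  -  1,1  ,  3,3, 5, 5.17 , 6 ]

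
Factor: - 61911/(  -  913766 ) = 2^(- 1)* 3^3*7^( - 1)*2293^1 * 65269^(  -  1)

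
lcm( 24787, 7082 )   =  49574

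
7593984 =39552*192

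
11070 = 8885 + 2185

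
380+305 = 685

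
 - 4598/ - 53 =86+40/53 = 86.75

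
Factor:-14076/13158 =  - 46/43 = - 2^1*23^1*43^( - 1) 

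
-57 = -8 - 49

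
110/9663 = 110/9663=0.01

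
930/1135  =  186/227 = 0.82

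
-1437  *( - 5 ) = 7185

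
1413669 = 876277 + 537392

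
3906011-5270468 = - 1364457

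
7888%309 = 163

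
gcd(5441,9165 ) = 1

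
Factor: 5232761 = 5232761^1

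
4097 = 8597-4500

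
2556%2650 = 2556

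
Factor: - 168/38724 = -2^1*461^( - 1) = - 2/461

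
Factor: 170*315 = 2^1 * 3^2 * 5^2* 7^1 * 17^1=   53550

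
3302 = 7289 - 3987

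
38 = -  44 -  - 82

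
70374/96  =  11729/16 = 733.06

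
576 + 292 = 868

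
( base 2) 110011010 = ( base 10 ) 410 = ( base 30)DK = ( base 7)1124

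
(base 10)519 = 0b1000000111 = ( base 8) 1007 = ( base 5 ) 4034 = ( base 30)h9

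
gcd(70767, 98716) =1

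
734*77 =56518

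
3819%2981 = 838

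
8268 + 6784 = 15052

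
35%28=7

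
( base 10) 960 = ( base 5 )12320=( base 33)T3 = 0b1111000000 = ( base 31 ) uu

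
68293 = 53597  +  14696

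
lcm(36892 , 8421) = 774732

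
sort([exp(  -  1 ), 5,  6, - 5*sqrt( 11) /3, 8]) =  [- 5*sqrt( 11 )/3, exp( - 1 ),5, 6, 8 ] 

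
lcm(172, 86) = 172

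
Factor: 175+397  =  572= 2^2*11^1*13^1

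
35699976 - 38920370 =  - 3220394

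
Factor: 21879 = 3^2*11^1*13^1 * 17^1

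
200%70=60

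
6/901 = 6/901 = 0.01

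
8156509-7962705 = 193804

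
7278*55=400290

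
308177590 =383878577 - 75700987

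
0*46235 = 0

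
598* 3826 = 2287948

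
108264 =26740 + 81524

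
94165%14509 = 7111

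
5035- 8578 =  -3543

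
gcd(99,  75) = 3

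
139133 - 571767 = -432634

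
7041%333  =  48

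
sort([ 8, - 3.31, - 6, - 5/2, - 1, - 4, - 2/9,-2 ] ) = [ - 6, - 4, - 3.31, - 5/2 , - 2, - 1, - 2/9, 8 ] 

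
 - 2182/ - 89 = 2182/89 = 24.52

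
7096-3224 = 3872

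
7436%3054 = 1328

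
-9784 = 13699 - 23483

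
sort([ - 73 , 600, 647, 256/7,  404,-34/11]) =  [ - 73, - 34/11, 256/7,404, 600, 647]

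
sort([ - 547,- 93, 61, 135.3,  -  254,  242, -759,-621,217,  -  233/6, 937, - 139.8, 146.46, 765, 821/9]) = [-759, - 621,-547,-254, - 139.8, - 93,- 233/6, 61,821/9, 135.3,146.46,217, 242,765, 937] 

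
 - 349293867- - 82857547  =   - 266436320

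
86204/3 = 86204/3 = 28734.67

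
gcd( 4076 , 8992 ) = 4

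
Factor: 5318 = 2^1*2659^1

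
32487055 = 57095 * 569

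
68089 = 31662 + 36427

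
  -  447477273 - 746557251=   -  1194034524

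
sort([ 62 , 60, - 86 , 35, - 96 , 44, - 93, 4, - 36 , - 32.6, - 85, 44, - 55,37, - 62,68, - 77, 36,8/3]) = [ - 96,- 93, - 86, - 85, - 77, - 62, - 55 , - 36,-32.6, 8/3, 4, 35 , 36, 37, 44,44 , 60,62,68] 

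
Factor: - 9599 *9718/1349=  - 2^1*19^( - 1 )*29^1 *43^1*71^( - 1)*113^1*331^1 = -  93283082/1349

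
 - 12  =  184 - 196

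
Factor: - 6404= -2^2*1601^1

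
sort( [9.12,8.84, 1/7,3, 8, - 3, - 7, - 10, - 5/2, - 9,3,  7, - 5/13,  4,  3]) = [-10,-9, - 7,  -  3, - 5/2,-5/13,1/7, 3,3, 3,  4,7,8,8.84, 9.12]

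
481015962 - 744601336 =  - 263585374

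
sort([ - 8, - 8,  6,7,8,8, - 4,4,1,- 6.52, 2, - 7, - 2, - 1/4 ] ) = [ - 8, - 8,-7, - 6.52,  -  4, - 2 , - 1/4, 1,  2 , 4, 6,7,8, 8 ] 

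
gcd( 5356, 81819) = 1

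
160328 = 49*3272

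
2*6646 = 13292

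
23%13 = 10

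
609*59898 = 36477882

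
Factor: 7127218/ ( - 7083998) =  - 3563609/3541999= -7^1*19^( - 1) * 277^( - 1)*673^( - 1 )*509087^1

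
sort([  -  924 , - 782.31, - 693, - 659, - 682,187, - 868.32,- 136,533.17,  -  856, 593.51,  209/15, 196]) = [-924,  -  868.32, - 856,-782.31, - 693 , - 682, - 659, - 136, 209/15,  187,196,533.17,593.51]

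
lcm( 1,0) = 0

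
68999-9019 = 59980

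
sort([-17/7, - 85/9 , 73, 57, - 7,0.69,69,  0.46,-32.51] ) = [  -  32.51, -85/9, - 7, - 17/7, 0.46, 0.69, 57, 69,  73]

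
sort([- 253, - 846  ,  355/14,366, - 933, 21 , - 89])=[ - 933, - 846,-253,-89,21, 355/14, 366 ] 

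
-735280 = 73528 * ( - 10)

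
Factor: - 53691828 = -2^2*3^1*97^1*193^1*239^1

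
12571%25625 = 12571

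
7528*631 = 4750168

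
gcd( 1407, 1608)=201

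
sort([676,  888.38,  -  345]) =[  -  345,676, 888.38]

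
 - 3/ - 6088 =3/6088 = 0.00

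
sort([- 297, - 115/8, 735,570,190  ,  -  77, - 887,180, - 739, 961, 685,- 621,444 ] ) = [ - 887, - 739, - 621, -297 , - 77 ,-115/8,180,190,444,  570,685,735,  961] 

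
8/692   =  2/173=0.01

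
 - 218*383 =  - 83494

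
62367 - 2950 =59417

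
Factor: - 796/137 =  - 2^2*137^ ( - 1)*199^1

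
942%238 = 228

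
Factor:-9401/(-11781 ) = 79/99 = 3^(-2 ) * 11^( - 1)*79^1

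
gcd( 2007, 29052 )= 9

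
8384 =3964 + 4420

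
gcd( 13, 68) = 1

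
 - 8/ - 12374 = 4/6187 = 0.00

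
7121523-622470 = 6499053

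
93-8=85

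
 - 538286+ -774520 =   -  1312806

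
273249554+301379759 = 574629313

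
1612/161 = 1612/161 = 10.01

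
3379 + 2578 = 5957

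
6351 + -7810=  - 1459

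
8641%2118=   169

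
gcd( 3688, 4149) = 461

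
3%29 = 3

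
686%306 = 74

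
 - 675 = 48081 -48756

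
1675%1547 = 128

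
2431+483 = 2914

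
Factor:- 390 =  -2^1*3^1  *5^1*13^1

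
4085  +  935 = 5020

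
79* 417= 32943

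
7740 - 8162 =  - 422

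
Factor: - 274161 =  - 3^1*91387^1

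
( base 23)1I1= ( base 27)17q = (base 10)944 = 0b1110110000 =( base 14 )4b6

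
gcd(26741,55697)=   1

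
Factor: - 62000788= - 2^2*467^1*33191^1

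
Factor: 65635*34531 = 5^1*7^1*4933^1*13127^1 = 2266442185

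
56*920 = 51520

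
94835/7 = 94835/7 = 13547.86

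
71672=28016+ 43656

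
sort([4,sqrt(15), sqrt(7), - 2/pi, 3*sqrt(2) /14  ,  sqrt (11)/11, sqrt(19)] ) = [ - 2/pi, sqrt(11)/11,3*sqrt(2)/14, sqrt(7 ),sqrt(15),4, sqrt( 19)]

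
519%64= 7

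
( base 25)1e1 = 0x3d0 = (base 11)808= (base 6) 4304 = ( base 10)976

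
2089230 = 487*4290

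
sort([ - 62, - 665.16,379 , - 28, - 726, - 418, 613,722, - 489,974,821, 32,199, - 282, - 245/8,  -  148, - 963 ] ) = [- 963, - 726, - 665.16, - 489, - 418, - 282, - 148, - 62,-245/8, - 28,  32,199,  379,  613, 722,821,974 ]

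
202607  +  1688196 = 1890803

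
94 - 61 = 33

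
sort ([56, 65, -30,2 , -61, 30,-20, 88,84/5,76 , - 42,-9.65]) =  [ - 61, -42, - 30, - 20, - 9.65 , 2, 84/5,30,  56,65, 76, 88]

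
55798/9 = 6199 + 7/9 = 6199.78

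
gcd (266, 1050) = 14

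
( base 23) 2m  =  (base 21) 35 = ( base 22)32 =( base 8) 104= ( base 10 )68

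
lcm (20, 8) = 40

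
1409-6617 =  - 5208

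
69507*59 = 4100913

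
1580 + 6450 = 8030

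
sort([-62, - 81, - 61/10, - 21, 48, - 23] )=[ - 81, - 62, - 23,  -  21, - 61/10, 48]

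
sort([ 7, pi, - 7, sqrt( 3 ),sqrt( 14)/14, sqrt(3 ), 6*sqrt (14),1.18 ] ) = [ - 7,  sqrt(14) /14, 1.18, sqrt (3),sqrt( 3) , pi,7 , 6*  sqrt( 14)]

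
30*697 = 20910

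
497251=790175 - 292924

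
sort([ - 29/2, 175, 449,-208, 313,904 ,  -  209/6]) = [ - 208,-209/6,  -  29/2,175,313, 449,  904]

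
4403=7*629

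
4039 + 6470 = 10509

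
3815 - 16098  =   - 12283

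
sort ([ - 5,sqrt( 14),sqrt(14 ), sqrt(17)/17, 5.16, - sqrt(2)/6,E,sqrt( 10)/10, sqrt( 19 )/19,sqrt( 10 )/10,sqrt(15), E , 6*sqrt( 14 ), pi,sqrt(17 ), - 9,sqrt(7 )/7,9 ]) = [ - 9, - 5, - sqrt( 2 )/6,  sqrt( 19)/19,  sqrt( 17) /17,sqrt(10 ) /10,sqrt(10 ) /10, sqrt( 7)/7, E,E,pi,sqrt(14 ) , sqrt(14 ),sqrt(15) , sqrt(17),5.16,9,6*sqrt( 14 )]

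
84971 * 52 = 4418492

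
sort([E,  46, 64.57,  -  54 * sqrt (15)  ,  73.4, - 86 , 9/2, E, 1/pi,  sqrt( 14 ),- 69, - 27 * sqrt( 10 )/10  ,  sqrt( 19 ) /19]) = [-54 * sqrt( 15), - 86,  -  69, - 27*sqrt( 10 ) /10,  sqrt( 19) /19 , 1/pi, E,E, sqrt(14 ),9/2, 46, 64.57,  73.4 ]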